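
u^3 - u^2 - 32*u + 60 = (u - 5)*(u - 2)*(u + 6)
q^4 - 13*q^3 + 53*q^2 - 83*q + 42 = (q - 7)*(q - 3)*(q - 2)*(q - 1)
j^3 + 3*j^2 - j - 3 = (j - 1)*(j + 1)*(j + 3)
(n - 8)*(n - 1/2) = n^2 - 17*n/2 + 4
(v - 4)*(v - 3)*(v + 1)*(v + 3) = v^4 - 3*v^3 - 13*v^2 + 27*v + 36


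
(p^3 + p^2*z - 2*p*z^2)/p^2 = p + z - 2*z^2/p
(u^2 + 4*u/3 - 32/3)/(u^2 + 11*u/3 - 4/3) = (3*u - 8)/(3*u - 1)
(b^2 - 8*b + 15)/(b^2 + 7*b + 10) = (b^2 - 8*b + 15)/(b^2 + 7*b + 10)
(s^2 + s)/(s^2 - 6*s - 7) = s/(s - 7)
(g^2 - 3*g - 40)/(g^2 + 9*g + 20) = (g - 8)/(g + 4)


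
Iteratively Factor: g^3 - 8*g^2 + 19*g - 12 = (g - 3)*(g^2 - 5*g + 4) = (g - 3)*(g - 1)*(g - 4)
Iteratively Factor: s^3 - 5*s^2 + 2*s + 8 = (s - 4)*(s^2 - s - 2) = (s - 4)*(s + 1)*(s - 2)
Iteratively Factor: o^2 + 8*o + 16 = (o + 4)*(o + 4)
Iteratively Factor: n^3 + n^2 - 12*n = (n)*(n^2 + n - 12) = n*(n - 3)*(n + 4)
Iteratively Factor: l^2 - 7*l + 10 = (l - 2)*(l - 5)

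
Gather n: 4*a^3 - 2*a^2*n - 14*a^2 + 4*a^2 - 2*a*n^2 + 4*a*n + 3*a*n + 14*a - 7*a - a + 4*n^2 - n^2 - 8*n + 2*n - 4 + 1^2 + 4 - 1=4*a^3 - 10*a^2 + 6*a + n^2*(3 - 2*a) + n*(-2*a^2 + 7*a - 6)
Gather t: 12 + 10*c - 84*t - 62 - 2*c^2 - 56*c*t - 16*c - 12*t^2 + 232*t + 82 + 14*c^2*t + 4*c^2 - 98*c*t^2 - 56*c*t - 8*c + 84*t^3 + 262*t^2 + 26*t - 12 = 2*c^2 - 14*c + 84*t^3 + t^2*(250 - 98*c) + t*(14*c^2 - 112*c + 174) + 20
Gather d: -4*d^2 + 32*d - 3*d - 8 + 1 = -4*d^2 + 29*d - 7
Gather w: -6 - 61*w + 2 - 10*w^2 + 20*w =-10*w^2 - 41*w - 4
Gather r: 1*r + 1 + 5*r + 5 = 6*r + 6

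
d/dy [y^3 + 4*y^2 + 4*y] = 3*y^2 + 8*y + 4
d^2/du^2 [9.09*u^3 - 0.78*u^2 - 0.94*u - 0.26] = 54.54*u - 1.56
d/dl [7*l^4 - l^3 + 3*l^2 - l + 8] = 28*l^3 - 3*l^2 + 6*l - 1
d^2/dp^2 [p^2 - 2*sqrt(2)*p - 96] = 2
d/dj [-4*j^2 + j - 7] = 1 - 8*j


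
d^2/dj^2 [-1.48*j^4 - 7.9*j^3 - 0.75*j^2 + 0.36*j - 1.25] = -17.76*j^2 - 47.4*j - 1.5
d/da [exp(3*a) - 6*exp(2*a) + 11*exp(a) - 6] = (3*exp(2*a) - 12*exp(a) + 11)*exp(a)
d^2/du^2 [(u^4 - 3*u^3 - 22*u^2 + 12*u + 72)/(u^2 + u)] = 2*(u^6 + 3*u^5 + 3*u^4 + 31*u^3 + 216*u^2 + 216*u + 72)/(u^3*(u^3 + 3*u^2 + 3*u + 1))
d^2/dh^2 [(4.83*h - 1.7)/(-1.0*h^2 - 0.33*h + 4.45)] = (-(2.0*h + 0.33)*(4.0*h + 0.66)*(4.83*h - 1.7) + (28.98*h - 0.2122)*(1.0*h^2 + 0.33*h - 4.45))/(1.0*h^2 + 0.33*h - 4.45)^3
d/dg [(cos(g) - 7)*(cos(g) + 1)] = 2*(3 - cos(g))*sin(g)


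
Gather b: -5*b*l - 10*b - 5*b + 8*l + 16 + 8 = b*(-5*l - 15) + 8*l + 24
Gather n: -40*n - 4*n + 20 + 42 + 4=66 - 44*n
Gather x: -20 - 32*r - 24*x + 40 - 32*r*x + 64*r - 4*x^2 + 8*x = 32*r - 4*x^2 + x*(-32*r - 16) + 20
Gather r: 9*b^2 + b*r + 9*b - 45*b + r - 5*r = 9*b^2 - 36*b + r*(b - 4)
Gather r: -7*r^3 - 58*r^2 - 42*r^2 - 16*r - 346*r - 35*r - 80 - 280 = -7*r^3 - 100*r^2 - 397*r - 360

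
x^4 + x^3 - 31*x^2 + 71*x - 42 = (x - 3)*(x - 2)*(x - 1)*(x + 7)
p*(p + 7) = p^2 + 7*p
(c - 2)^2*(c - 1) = c^3 - 5*c^2 + 8*c - 4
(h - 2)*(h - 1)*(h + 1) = h^3 - 2*h^2 - h + 2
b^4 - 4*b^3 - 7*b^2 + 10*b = b*(b - 5)*(b - 1)*(b + 2)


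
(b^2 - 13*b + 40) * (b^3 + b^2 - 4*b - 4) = b^5 - 12*b^4 + 23*b^3 + 88*b^2 - 108*b - 160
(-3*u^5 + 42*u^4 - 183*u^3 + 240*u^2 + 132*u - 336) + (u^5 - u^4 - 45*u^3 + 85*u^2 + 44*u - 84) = -2*u^5 + 41*u^4 - 228*u^3 + 325*u^2 + 176*u - 420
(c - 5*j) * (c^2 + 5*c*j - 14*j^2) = c^3 - 39*c*j^2 + 70*j^3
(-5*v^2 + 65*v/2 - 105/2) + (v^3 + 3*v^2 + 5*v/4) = v^3 - 2*v^2 + 135*v/4 - 105/2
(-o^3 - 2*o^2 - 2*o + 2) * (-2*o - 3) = 2*o^4 + 7*o^3 + 10*o^2 + 2*o - 6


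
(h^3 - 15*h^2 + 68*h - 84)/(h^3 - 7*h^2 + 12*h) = (h^3 - 15*h^2 + 68*h - 84)/(h*(h^2 - 7*h + 12))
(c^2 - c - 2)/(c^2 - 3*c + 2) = (c + 1)/(c - 1)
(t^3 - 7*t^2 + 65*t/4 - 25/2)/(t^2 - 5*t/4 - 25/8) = 2*(2*t^2 - 9*t + 10)/(4*t + 5)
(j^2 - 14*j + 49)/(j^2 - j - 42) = (j - 7)/(j + 6)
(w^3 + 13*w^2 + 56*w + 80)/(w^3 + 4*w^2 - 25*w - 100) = (w + 4)/(w - 5)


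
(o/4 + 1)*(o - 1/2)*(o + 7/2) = o^3/4 + 7*o^2/4 + 41*o/16 - 7/4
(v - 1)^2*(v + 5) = v^3 + 3*v^2 - 9*v + 5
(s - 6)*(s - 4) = s^2 - 10*s + 24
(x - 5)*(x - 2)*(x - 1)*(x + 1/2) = x^4 - 15*x^3/2 + 13*x^2 - 3*x/2 - 5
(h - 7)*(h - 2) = h^2 - 9*h + 14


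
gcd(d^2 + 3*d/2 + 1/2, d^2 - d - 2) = d + 1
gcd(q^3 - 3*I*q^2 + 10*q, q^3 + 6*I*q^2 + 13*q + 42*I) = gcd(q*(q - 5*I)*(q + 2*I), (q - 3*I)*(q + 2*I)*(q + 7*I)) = q + 2*I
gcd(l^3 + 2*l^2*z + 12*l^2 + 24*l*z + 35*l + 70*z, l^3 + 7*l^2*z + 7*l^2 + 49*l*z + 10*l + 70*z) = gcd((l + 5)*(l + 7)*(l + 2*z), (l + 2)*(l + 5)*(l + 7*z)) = l + 5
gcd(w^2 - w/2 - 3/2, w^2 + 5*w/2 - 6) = w - 3/2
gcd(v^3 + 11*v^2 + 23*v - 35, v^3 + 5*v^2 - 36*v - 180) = v + 5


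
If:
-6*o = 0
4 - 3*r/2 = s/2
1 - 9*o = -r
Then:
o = 0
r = -1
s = 11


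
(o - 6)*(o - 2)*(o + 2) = o^3 - 6*o^2 - 4*o + 24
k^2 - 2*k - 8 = (k - 4)*(k + 2)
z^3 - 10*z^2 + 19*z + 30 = (z - 6)*(z - 5)*(z + 1)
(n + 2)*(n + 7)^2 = n^3 + 16*n^2 + 77*n + 98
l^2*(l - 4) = l^3 - 4*l^2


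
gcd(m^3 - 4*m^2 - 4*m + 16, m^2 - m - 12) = m - 4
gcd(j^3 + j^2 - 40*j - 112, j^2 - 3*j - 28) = j^2 - 3*j - 28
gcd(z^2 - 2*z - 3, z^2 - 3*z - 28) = 1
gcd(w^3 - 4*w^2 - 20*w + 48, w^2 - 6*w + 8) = w - 2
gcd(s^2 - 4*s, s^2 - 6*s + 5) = 1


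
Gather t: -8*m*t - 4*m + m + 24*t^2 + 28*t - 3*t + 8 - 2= -3*m + 24*t^2 + t*(25 - 8*m) + 6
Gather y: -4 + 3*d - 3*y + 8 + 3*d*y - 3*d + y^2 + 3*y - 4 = 3*d*y + y^2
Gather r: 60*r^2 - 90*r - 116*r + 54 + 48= 60*r^2 - 206*r + 102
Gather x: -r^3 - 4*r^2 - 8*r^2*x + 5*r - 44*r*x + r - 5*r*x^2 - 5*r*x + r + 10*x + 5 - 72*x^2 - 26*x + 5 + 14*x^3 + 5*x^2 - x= -r^3 - 4*r^2 + 7*r + 14*x^3 + x^2*(-5*r - 67) + x*(-8*r^2 - 49*r - 17) + 10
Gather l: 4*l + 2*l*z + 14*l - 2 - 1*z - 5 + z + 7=l*(2*z + 18)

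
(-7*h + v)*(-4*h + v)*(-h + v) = -28*h^3 + 39*h^2*v - 12*h*v^2 + v^3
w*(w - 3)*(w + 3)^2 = w^4 + 3*w^3 - 9*w^2 - 27*w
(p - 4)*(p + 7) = p^2 + 3*p - 28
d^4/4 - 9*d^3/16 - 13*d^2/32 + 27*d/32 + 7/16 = (d/4 + 1/4)*(d - 2)*(d - 7/4)*(d + 1/2)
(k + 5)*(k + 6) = k^2 + 11*k + 30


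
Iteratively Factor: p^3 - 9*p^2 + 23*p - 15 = (p - 1)*(p^2 - 8*p + 15) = (p - 3)*(p - 1)*(p - 5)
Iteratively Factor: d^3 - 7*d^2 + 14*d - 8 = (d - 2)*(d^2 - 5*d + 4) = (d - 4)*(d - 2)*(d - 1)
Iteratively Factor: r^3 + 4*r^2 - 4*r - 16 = (r + 4)*(r^2 - 4) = (r - 2)*(r + 4)*(r + 2)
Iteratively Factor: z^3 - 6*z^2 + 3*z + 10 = (z - 5)*(z^2 - z - 2) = (z - 5)*(z - 2)*(z + 1)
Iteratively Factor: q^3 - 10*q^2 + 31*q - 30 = (q - 2)*(q^2 - 8*q + 15) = (q - 5)*(q - 2)*(q - 3)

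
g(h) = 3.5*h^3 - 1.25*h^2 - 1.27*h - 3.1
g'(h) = 10.5*h^2 - 2.5*h - 1.27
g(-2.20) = -43.62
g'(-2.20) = 55.05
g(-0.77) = -4.46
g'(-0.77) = 6.88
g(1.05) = -1.76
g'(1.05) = 7.68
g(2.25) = 27.58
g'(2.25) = 46.26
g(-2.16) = -41.46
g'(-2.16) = 53.12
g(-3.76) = -202.05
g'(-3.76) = 156.57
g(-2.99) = -104.04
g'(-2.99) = 100.08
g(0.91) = -2.65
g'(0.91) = 5.15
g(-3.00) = -105.04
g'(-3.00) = 100.73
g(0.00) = -3.10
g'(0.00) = -1.27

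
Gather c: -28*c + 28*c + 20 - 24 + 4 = 0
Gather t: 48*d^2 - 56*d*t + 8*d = 48*d^2 - 56*d*t + 8*d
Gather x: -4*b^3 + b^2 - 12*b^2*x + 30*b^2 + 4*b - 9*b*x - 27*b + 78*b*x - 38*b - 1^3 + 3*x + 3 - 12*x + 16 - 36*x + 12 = -4*b^3 + 31*b^2 - 61*b + x*(-12*b^2 + 69*b - 45) + 30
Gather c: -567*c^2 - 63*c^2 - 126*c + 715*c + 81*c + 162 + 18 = -630*c^2 + 670*c + 180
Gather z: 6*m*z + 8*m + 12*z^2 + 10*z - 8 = 8*m + 12*z^2 + z*(6*m + 10) - 8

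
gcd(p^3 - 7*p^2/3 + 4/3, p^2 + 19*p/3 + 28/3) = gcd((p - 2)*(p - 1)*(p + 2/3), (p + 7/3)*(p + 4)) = 1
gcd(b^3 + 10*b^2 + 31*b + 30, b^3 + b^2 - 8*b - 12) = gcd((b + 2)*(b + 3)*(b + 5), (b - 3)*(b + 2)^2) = b + 2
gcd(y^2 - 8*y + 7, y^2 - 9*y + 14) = y - 7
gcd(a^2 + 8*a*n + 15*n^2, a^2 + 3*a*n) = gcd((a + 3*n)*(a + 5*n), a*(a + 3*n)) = a + 3*n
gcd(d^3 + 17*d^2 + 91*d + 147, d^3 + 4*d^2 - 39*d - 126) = d^2 + 10*d + 21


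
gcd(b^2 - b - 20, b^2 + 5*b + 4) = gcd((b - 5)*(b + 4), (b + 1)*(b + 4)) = b + 4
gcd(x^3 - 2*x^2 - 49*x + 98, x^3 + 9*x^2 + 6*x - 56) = x^2 + 5*x - 14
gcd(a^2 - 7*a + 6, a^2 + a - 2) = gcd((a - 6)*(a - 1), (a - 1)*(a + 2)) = a - 1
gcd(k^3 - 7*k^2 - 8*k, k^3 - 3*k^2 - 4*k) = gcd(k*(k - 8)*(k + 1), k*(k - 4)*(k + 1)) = k^2 + k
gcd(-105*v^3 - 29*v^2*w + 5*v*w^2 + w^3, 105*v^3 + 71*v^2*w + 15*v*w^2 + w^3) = 21*v^2 + 10*v*w + w^2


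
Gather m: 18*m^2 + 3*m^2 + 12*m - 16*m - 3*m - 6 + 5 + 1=21*m^2 - 7*m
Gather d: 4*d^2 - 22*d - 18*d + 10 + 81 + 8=4*d^2 - 40*d + 99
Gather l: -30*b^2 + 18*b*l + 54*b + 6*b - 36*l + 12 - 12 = -30*b^2 + 60*b + l*(18*b - 36)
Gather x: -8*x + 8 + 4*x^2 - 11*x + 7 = 4*x^2 - 19*x + 15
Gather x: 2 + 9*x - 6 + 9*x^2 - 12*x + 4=9*x^2 - 3*x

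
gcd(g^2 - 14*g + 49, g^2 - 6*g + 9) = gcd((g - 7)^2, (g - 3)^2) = 1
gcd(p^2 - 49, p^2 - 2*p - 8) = 1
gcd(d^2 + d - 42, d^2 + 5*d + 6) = 1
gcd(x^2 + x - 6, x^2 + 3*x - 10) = x - 2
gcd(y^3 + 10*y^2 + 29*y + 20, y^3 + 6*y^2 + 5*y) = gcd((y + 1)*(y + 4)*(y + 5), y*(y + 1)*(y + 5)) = y^2 + 6*y + 5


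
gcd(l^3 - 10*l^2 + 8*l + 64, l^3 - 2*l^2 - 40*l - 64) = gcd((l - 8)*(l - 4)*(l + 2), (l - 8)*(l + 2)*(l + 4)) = l^2 - 6*l - 16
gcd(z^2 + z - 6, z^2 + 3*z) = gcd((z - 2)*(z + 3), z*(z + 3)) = z + 3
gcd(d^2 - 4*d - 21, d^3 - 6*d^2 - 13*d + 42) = d^2 - 4*d - 21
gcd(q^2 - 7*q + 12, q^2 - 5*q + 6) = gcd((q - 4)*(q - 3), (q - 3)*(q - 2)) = q - 3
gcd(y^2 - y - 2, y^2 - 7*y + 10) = y - 2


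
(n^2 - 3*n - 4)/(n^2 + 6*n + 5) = (n - 4)/(n + 5)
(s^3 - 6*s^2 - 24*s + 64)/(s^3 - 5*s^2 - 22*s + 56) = (s - 8)/(s - 7)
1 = 1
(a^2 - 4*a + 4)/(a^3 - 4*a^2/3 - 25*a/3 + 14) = 3*(a - 2)/(3*a^2 + 2*a - 21)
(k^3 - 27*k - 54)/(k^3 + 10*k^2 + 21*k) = (k^2 - 3*k - 18)/(k*(k + 7))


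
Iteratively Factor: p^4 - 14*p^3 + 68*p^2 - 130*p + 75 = (p - 5)*(p^3 - 9*p^2 + 23*p - 15) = (p - 5)^2*(p^2 - 4*p + 3) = (p - 5)^2*(p - 1)*(p - 3)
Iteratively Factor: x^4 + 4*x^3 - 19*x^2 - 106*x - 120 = (x + 3)*(x^3 + x^2 - 22*x - 40) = (x + 3)*(x + 4)*(x^2 - 3*x - 10) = (x + 2)*(x + 3)*(x + 4)*(x - 5)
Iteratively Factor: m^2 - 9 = (m + 3)*(m - 3)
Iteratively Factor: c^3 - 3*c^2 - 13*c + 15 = (c - 1)*(c^2 - 2*c - 15) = (c - 1)*(c + 3)*(c - 5)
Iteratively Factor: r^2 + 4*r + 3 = (r + 3)*(r + 1)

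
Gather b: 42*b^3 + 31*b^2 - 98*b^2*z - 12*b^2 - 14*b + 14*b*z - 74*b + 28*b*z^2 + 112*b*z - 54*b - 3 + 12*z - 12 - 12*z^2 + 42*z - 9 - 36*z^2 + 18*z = 42*b^3 + b^2*(19 - 98*z) + b*(28*z^2 + 126*z - 142) - 48*z^2 + 72*z - 24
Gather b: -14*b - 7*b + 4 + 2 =6 - 21*b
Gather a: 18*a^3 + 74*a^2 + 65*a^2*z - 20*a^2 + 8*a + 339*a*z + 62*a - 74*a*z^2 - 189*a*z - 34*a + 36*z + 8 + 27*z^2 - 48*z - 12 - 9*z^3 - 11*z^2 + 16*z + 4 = 18*a^3 + a^2*(65*z + 54) + a*(-74*z^2 + 150*z + 36) - 9*z^3 + 16*z^2 + 4*z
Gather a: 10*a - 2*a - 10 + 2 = 8*a - 8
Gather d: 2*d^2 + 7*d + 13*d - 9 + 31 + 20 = 2*d^2 + 20*d + 42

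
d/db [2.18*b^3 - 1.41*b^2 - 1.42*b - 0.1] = 6.54*b^2 - 2.82*b - 1.42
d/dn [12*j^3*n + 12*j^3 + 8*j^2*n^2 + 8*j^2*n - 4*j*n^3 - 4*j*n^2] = 4*j*(3*j^2 + 4*j*n + 2*j - 3*n^2 - 2*n)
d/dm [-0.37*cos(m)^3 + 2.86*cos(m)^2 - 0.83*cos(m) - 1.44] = (1.11*cos(m)^2 - 5.72*cos(m) + 0.83)*sin(m)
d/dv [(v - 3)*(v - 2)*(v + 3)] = 3*v^2 - 4*v - 9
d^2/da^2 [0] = 0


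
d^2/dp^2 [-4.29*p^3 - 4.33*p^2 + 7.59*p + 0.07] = -25.74*p - 8.66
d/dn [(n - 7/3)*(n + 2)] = 2*n - 1/3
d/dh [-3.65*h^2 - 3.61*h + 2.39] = -7.3*h - 3.61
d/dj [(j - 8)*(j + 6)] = 2*j - 2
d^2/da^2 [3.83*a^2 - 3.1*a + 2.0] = 7.66000000000000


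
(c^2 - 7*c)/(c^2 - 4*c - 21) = c/(c + 3)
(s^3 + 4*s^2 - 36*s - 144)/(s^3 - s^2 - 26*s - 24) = (s + 6)/(s + 1)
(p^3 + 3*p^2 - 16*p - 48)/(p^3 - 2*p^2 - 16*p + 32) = (p + 3)/(p - 2)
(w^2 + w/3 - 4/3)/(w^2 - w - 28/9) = 3*(w - 1)/(3*w - 7)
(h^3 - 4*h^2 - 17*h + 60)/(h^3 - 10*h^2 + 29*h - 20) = (h^2 + h - 12)/(h^2 - 5*h + 4)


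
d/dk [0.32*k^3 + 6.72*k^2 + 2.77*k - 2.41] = 0.96*k^2 + 13.44*k + 2.77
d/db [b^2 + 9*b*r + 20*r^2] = 2*b + 9*r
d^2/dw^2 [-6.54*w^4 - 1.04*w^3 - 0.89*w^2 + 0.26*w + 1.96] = -78.48*w^2 - 6.24*w - 1.78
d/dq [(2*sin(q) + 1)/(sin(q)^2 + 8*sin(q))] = 2*(-sin(q) + cos(q)^2 - 5)*cos(q)/((sin(q) + 8)^2*sin(q)^2)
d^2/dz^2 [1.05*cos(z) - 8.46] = -1.05*cos(z)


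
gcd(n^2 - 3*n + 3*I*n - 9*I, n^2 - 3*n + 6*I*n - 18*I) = n - 3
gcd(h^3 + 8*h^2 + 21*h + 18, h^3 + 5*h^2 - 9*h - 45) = h + 3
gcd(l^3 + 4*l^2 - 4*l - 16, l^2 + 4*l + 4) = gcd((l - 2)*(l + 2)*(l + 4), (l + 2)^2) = l + 2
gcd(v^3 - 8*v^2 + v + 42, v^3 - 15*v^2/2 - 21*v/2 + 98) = v - 7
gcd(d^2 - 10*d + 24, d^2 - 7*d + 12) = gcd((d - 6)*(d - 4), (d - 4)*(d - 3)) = d - 4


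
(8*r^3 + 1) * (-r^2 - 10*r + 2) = -8*r^5 - 80*r^4 + 16*r^3 - r^2 - 10*r + 2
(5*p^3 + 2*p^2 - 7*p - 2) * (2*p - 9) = 10*p^4 - 41*p^3 - 32*p^2 + 59*p + 18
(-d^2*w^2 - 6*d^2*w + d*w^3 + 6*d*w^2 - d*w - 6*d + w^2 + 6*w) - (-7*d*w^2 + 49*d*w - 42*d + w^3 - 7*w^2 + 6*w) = -d^2*w^2 - 6*d^2*w + d*w^3 + 13*d*w^2 - 50*d*w + 36*d - w^3 + 8*w^2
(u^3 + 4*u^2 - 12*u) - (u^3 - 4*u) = 4*u^2 - 8*u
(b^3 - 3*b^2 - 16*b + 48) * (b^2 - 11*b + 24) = b^5 - 14*b^4 + 41*b^3 + 152*b^2 - 912*b + 1152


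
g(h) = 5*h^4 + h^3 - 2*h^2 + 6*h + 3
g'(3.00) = 561.00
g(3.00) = 435.00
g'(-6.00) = -4182.00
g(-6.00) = 6159.00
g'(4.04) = 1357.59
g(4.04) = 1392.51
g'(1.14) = 34.97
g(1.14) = 17.17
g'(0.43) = 6.42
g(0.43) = 5.46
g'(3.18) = 666.77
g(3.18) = 545.32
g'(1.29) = 48.77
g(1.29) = 23.40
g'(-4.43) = -1656.17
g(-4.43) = 1775.92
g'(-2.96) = -474.56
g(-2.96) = 325.61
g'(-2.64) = -330.53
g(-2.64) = 197.70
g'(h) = 20*h^3 + 3*h^2 - 4*h + 6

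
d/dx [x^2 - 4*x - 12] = 2*x - 4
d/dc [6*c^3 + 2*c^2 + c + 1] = 18*c^2 + 4*c + 1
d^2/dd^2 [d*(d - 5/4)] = 2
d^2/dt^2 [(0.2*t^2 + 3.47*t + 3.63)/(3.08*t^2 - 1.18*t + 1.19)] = (67.289376*t^3 + 202.215552*t^2 - 155.466696*t - 6.18894)/(29.218112*t^6 - 33.581856*t^5 + 46.732224*t^4 - 27.592648*t^3 + 18.055632*t^2 - 5.012994*t + 1.685159)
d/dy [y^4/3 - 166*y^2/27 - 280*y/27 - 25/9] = 4*y^3/3 - 332*y/27 - 280/27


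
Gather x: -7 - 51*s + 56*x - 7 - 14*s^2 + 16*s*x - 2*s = -14*s^2 - 53*s + x*(16*s + 56) - 14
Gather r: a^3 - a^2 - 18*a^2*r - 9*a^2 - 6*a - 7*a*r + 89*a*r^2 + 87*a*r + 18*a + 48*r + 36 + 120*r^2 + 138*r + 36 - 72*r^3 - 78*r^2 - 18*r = a^3 - 10*a^2 + 12*a - 72*r^3 + r^2*(89*a + 42) + r*(-18*a^2 + 80*a + 168) + 72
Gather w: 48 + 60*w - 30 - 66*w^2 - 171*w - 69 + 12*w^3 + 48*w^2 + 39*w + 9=12*w^3 - 18*w^2 - 72*w - 42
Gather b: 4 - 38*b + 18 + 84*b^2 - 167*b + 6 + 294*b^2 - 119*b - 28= 378*b^2 - 324*b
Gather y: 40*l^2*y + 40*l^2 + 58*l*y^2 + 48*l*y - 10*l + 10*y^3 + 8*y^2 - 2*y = 40*l^2 - 10*l + 10*y^3 + y^2*(58*l + 8) + y*(40*l^2 + 48*l - 2)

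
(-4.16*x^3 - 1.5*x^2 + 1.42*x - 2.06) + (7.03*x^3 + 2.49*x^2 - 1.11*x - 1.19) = 2.87*x^3 + 0.99*x^2 + 0.31*x - 3.25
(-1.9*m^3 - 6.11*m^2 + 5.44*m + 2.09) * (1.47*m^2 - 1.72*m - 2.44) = -2.793*m^5 - 5.7137*m^4 + 23.142*m^3 + 8.6239*m^2 - 16.8684*m - 5.0996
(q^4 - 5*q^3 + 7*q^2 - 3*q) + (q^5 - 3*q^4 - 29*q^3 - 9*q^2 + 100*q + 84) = q^5 - 2*q^4 - 34*q^3 - 2*q^2 + 97*q + 84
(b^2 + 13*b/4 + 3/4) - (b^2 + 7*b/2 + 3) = -b/4 - 9/4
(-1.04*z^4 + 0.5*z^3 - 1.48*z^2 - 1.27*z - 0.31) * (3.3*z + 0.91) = -3.432*z^5 + 0.7036*z^4 - 4.429*z^3 - 5.5378*z^2 - 2.1787*z - 0.2821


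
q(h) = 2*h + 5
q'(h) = 2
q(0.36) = 5.72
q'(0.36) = 2.00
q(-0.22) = 4.56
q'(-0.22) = 2.00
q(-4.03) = -3.06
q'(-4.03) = 2.00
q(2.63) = 10.26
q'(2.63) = 2.00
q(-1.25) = 2.50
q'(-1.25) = 2.00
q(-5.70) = -6.40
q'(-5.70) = 2.00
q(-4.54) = -4.08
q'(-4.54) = 2.00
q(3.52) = 12.04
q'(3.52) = 2.00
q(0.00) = 5.00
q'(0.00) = 2.00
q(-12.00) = -19.00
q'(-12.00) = 2.00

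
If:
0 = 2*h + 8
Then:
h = -4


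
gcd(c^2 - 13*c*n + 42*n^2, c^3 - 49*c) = 1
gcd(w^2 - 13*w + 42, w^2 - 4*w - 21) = w - 7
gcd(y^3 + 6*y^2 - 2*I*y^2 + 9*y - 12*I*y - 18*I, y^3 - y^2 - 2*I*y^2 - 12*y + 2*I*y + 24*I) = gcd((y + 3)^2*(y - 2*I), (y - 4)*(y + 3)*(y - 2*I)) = y^2 + y*(3 - 2*I) - 6*I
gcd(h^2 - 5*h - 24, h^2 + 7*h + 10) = 1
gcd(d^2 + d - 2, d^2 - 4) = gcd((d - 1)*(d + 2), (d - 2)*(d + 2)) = d + 2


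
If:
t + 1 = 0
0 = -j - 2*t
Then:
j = 2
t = -1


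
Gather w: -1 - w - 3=-w - 4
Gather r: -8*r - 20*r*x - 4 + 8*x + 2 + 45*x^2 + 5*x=r*(-20*x - 8) + 45*x^2 + 13*x - 2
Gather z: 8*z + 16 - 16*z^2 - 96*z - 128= -16*z^2 - 88*z - 112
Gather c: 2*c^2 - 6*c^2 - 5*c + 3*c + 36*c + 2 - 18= -4*c^2 + 34*c - 16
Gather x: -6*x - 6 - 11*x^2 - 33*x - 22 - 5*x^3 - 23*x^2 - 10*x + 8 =-5*x^3 - 34*x^2 - 49*x - 20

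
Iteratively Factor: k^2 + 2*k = (k)*(k + 2)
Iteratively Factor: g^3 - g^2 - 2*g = (g)*(g^2 - g - 2) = g*(g + 1)*(g - 2)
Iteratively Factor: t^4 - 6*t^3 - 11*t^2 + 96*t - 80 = (t - 1)*(t^3 - 5*t^2 - 16*t + 80) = (t - 4)*(t - 1)*(t^2 - t - 20) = (t - 4)*(t - 1)*(t + 4)*(t - 5)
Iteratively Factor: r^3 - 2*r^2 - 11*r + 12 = (r - 4)*(r^2 + 2*r - 3) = (r - 4)*(r + 3)*(r - 1)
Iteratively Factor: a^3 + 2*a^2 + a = (a + 1)*(a^2 + a) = a*(a + 1)*(a + 1)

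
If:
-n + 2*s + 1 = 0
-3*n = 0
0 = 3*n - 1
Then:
No Solution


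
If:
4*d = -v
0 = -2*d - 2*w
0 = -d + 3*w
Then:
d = 0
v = 0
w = 0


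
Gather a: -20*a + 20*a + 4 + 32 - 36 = 0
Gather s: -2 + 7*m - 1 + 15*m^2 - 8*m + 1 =15*m^2 - m - 2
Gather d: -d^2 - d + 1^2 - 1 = -d^2 - d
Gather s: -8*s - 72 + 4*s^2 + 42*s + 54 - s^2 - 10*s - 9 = 3*s^2 + 24*s - 27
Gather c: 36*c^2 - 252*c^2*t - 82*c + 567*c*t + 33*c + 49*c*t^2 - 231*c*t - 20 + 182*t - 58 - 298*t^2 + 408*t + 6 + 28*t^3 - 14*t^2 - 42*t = c^2*(36 - 252*t) + c*(49*t^2 + 336*t - 49) + 28*t^3 - 312*t^2 + 548*t - 72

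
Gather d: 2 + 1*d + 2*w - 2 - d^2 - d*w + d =-d^2 + d*(2 - w) + 2*w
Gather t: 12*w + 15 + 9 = 12*w + 24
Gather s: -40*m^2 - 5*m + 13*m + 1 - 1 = -40*m^2 + 8*m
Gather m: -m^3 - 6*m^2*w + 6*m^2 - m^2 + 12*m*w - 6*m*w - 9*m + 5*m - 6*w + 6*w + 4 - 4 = -m^3 + m^2*(5 - 6*w) + m*(6*w - 4)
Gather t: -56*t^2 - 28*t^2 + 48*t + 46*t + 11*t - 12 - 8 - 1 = -84*t^2 + 105*t - 21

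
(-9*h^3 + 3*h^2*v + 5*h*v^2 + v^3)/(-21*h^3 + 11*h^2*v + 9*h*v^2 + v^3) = (3*h + v)/(7*h + v)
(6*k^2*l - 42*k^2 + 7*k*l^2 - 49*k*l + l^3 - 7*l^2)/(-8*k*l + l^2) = (-6*k^2*l + 42*k^2 - 7*k*l^2 + 49*k*l - l^3 + 7*l^2)/(l*(8*k - l))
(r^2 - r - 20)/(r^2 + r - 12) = (r - 5)/(r - 3)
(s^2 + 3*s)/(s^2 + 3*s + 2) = s*(s + 3)/(s^2 + 3*s + 2)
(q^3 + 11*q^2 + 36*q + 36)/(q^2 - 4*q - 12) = (q^2 + 9*q + 18)/(q - 6)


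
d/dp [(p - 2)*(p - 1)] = 2*p - 3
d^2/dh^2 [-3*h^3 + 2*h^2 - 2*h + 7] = 4 - 18*h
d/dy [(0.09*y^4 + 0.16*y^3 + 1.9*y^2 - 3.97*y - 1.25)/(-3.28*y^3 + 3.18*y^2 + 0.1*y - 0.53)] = (-0.2952*y^6 + 0.5724*y^5 + 6.7678*y^4 - 26.202*y^3 + 0.260199999999999*y^2 + 5.936*y + 2.2291)/(10.7584*y^6 - 20.8608*y^5 + 9.4564*y^4 + 4.1128*y^3 - 3.3608*y^2 - 0.106*y + 0.2809)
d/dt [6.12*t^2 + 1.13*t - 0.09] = 12.24*t + 1.13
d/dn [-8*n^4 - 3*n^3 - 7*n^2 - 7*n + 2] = -32*n^3 - 9*n^2 - 14*n - 7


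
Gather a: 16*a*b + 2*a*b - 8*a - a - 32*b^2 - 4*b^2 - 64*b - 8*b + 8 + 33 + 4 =a*(18*b - 9) - 36*b^2 - 72*b + 45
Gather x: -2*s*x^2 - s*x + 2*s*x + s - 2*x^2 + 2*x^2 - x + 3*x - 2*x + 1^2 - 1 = -2*s*x^2 + s*x + s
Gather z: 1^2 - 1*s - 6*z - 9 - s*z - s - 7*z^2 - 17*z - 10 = -2*s - 7*z^2 + z*(-s - 23) - 18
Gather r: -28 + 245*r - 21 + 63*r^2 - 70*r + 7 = 63*r^2 + 175*r - 42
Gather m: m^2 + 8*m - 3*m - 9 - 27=m^2 + 5*m - 36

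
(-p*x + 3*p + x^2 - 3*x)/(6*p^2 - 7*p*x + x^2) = (x - 3)/(-6*p + x)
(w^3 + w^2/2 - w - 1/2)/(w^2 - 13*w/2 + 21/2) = (2*w^3 + w^2 - 2*w - 1)/(2*w^2 - 13*w + 21)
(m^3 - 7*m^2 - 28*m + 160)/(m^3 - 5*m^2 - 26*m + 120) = (m - 8)/(m - 6)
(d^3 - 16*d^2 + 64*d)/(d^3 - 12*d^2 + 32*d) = (d - 8)/(d - 4)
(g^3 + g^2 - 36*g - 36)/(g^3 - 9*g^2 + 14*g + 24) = (g + 6)/(g - 4)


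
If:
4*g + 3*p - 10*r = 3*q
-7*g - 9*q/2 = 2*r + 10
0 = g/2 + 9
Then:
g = -18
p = 26*r/9 + 448/9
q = 232/9 - 4*r/9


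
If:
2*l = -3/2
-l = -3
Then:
No Solution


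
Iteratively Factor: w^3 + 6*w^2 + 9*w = (w)*(w^2 + 6*w + 9) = w*(w + 3)*(w + 3)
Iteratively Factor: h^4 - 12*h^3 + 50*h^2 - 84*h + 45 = (h - 5)*(h^3 - 7*h^2 + 15*h - 9) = (h - 5)*(h - 3)*(h^2 - 4*h + 3) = (h - 5)*(h - 3)^2*(h - 1)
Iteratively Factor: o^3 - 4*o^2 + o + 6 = (o + 1)*(o^2 - 5*o + 6) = (o - 3)*(o + 1)*(o - 2)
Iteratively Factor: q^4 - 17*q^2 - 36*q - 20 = (q + 1)*(q^3 - q^2 - 16*q - 20) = (q - 5)*(q + 1)*(q^2 + 4*q + 4) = (q - 5)*(q + 1)*(q + 2)*(q + 2)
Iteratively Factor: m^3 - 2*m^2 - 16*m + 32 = (m - 4)*(m^2 + 2*m - 8) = (m - 4)*(m + 4)*(m - 2)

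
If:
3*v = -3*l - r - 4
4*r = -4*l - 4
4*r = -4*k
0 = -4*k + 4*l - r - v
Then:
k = 11/5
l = 6/5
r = -11/5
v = -9/5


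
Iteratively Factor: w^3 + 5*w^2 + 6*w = (w + 2)*(w^2 + 3*w) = (w + 2)*(w + 3)*(w)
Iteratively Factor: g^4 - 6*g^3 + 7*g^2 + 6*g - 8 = (g - 2)*(g^3 - 4*g^2 - g + 4) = (g - 2)*(g + 1)*(g^2 - 5*g + 4) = (g - 4)*(g - 2)*(g + 1)*(g - 1)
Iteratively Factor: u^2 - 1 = (u - 1)*(u + 1)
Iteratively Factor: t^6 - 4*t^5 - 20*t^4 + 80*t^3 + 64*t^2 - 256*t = (t - 2)*(t^5 - 2*t^4 - 24*t^3 + 32*t^2 + 128*t) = (t - 2)*(t + 4)*(t^4 - 6*t^3 + 32*t) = (t - 4)*(t - 2)*(t + 4)*(t^3 - 2*t^2 - 8*t) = (t - 4)*(t - 2)*(t + 2)*(t + 4)*(t^2 - 4*t) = (t - 4)^2*(t - 2)*(t + 2)*(t + 4)*(t)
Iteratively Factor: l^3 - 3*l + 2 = (l - 1)*(l^2 + l - 2) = (l - 1)^2*(l + 2)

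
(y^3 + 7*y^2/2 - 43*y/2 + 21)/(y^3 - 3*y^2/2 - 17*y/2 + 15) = (2*y^2 + 11*y - 21)/(2*y^2 + y - 15)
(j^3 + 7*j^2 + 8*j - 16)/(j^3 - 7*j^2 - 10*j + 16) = (j^2 + 8*j + 16)/(j^2 - 6*j - 16)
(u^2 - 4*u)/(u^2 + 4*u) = (u - 4)/(u + 4)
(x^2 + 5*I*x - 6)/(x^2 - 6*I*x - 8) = (-x^2 - 5*I*x + 6)/(-x^2 + 6*I*x + 8)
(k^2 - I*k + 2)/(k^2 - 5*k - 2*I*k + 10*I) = (k + I)/(k - 5)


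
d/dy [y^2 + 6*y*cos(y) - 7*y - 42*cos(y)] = -6*y*sin(y) + 2*y + 42*sin(y) + 6*cos(y) - 7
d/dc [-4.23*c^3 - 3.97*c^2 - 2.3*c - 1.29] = -12.69*c^2 - 7.94*c - 2.3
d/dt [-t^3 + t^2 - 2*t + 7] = -3*t^2 + 2*t - 2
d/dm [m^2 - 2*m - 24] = 2*m - 2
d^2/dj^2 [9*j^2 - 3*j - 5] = 18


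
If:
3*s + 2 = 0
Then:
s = -2/3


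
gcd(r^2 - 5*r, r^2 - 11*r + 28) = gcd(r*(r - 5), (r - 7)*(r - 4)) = 1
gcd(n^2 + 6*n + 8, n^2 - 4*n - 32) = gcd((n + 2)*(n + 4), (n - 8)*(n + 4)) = n + 4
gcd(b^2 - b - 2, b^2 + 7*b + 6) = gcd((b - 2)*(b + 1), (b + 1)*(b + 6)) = b + 1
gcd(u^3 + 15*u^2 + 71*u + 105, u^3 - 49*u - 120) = u^2 + 8*u + 15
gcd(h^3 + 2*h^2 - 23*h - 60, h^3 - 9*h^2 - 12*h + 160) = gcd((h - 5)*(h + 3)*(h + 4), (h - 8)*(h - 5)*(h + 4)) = h^2 - h - 20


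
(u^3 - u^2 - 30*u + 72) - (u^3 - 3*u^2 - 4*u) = 2*u^2 - 26*u + 72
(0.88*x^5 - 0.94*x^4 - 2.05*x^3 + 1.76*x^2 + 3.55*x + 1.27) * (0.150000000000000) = 0.132*x^5 - 0.141*x^4 - 0.3075*x^3 + 0.264*x^2 + 0.5325*x + 0.1905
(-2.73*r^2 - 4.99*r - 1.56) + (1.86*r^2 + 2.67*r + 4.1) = -0.87*r^2 - 2.32*r + 2.54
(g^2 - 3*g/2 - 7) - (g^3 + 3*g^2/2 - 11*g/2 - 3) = -g^3 - g^2/2 + 4*g - 4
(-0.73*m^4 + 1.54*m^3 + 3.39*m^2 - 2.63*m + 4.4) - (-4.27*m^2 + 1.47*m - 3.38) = -0.73*m^4 + 1.54*m^3 + 7.66*m^2 - 4.1*m + 7.78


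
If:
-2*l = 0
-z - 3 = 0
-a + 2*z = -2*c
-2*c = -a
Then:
No Solution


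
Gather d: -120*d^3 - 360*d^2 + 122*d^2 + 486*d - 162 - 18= -120*d^3 - 238*d^2 + 486*d - 180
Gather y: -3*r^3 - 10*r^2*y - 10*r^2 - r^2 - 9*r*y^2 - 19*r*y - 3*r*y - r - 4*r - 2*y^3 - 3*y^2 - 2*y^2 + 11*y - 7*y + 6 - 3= -3*r^3 - 11*r^2 - 5*r - 2*y^3 + y^2*(-9*r - 5) + y*(-10*r^2 - 22*r + 4) + 3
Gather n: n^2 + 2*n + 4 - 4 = n^2 + 2*n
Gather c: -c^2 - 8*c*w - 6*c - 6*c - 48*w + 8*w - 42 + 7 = -c^2 + c*(-8*w - 12) - 40*w - 35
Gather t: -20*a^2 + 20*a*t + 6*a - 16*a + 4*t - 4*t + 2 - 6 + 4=-20*a^2 + 20*a*t - 10*a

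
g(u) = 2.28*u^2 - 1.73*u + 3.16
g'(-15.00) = -70.13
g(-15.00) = 542.11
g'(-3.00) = -15.41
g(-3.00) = 28.87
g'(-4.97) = -24.39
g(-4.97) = 68.08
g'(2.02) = 7.48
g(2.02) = 8.97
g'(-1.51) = -8.62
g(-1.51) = 10.97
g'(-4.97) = -24.39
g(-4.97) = 68.08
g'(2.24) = 8.48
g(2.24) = 10.72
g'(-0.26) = -2.92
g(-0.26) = 3.76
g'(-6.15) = -29.77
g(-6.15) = 100.03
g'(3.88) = 15.96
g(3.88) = 30.77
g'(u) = 4.56*u - 1.73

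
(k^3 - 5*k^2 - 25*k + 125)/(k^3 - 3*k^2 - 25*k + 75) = (k - 5)/(k - 3)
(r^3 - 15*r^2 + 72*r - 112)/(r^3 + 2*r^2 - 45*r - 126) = (r^2 - 8*r + 16)/(r^2 + 9*r + 18)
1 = 1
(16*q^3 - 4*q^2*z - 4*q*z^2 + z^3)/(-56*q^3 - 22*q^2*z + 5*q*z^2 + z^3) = (-2*q + z)/(7*q + z)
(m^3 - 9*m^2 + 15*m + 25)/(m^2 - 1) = (m^2 - 10*m + 25)/(m - 1)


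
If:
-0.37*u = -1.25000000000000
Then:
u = 3.38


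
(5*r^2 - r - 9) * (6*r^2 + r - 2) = 30*r^4 - r^3 - 65*r^2 - 7*r + 18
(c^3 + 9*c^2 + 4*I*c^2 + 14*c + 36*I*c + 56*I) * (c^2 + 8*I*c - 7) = c^5 + 9*c^4 + 12*I*c^4 - 25*c^3 + 108*I*c^3 - 351*c^2 + 140*I*c^2 - 546*c - 252*I*c - 392*I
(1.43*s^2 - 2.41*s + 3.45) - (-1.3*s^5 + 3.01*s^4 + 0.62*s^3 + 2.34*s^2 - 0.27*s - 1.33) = 1.3*s^5 - 3.01*s^4 - 0.62*s^3 - 0.91*s^2 - 2.14*s + 4.78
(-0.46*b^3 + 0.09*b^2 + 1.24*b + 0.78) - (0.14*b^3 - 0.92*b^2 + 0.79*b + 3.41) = -0.6*b^3 + 1.01*b^2 + 0.45*b - 2.63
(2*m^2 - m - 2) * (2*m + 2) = 4*m^3 + 2*m^2 - 6*m - 4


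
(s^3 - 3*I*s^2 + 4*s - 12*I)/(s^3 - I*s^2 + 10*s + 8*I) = (s^2 - 5*I*s - 6)/(s^2 - 3*I*s + 4)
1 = 1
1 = 1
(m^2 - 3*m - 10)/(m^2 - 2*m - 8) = (m - 5)/(m - 4)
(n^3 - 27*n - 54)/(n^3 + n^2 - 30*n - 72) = (n + 3)/(n + 4)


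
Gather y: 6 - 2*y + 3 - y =9 - 3*y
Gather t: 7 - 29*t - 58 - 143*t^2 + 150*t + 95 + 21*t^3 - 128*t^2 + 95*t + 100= 21*t^3 - 271*t^2 + 216*t + 144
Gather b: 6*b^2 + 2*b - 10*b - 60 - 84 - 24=6*b^2 - 8*b - 168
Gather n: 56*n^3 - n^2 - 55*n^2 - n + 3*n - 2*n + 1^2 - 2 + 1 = 56*n^3 - 56*n^2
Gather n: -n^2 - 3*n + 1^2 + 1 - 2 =-n^2 - 3*n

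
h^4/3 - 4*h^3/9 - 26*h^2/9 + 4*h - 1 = (h/3 + 1)*(h - 3)*(h - 1)*(h - 1/3)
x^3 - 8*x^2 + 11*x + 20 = (x - 5)*(x - 4)*(x + 1)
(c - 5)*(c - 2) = c^2 - 7*c + 10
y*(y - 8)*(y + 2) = y^3 - 6*y^2 - 16*y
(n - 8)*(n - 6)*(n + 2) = n^3 - 12*n^2 + 20*n + 96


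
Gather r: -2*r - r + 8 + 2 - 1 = 9 - 3*r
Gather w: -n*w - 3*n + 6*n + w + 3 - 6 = 3*n + w*(1 - n) - 3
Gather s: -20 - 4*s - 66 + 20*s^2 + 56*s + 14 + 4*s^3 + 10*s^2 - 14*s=4*s^3 + 30*s^2 + 38*s - 72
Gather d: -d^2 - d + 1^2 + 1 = -d^2 - d + 2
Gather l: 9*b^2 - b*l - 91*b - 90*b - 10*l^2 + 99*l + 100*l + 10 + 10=9*b^2 - 181*b - 10*l^2 + l*(199 - b) + 20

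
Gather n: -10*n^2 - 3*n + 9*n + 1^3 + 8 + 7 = -10*n^2 + 6*n + 16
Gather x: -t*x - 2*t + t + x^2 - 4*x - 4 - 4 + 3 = -t + x^2 + x*(-t - 4) - 5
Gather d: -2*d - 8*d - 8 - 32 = -10*d - 40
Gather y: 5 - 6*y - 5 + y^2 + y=y^2 - 5*y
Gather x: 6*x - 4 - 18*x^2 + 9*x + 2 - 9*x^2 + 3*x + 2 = -27*x^2 + 18*x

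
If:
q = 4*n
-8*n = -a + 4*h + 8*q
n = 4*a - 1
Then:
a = q/16 + 1/4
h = 1/16 - 159*q/64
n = q/4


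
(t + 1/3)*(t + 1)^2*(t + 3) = t^4 + 16*t^3/3 + 26*t^2/3 + 16*t/3 + 1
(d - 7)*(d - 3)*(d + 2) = d^3 - 8*d^2 + d + 42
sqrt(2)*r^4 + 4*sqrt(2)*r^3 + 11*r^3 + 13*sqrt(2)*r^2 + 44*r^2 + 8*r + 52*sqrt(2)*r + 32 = (r + 4)*(r + sqrt(2))*(r + 4*sqrt(2))*(sqrt(2)*r + 1)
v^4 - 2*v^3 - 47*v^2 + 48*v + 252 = (v - 7)*(v - 3)*(v + 2)*(v + 6)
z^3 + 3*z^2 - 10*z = z*(z - 2)*(z + 5)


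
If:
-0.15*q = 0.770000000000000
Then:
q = -5.13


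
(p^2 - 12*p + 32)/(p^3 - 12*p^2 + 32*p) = 1/p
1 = 1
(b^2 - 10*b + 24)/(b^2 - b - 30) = (b - 4)/(b + 5)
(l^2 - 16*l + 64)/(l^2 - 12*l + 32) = (l - 8)/(l - 4)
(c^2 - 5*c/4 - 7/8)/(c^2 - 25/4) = (8*c^2 - 10*c - 7)/(2*(4*c^2 - 25))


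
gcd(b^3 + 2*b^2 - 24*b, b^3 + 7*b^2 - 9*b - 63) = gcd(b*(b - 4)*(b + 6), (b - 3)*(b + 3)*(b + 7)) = 1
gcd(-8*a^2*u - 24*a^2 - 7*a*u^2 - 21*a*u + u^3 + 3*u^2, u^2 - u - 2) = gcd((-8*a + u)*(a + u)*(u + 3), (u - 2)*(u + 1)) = 1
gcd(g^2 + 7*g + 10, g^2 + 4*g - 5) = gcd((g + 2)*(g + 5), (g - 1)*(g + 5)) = g + 5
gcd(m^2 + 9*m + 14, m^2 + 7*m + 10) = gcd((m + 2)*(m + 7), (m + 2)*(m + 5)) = m + 2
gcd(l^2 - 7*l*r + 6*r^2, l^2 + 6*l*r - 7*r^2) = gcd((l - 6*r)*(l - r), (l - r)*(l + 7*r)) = -l + r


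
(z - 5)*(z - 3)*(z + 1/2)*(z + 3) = z^4 - 9*z^3/2 - 23*z^2/2 + 81*z/2 + 45/2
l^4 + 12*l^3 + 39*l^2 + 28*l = l*(l + 1)*(l + 4)*(l + 7)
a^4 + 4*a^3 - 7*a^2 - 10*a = a*(a - 2)*(a + 1)*(a + 5)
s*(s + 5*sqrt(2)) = s^2 + 5*sqrt(2)*s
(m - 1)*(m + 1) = m^2 - 1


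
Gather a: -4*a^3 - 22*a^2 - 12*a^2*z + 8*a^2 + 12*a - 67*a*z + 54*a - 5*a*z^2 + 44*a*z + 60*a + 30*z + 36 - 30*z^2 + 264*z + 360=-4*a^3 + a^2*(-12*z - 14) + a*(-5*z^2 - 23*z + 126) - 30*z^2 + 294*z + 396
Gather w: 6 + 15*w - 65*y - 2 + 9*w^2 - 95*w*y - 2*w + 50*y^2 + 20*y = 9*w^2 + w*(13 - 95*y) + 50*y^2 - 45*y + 4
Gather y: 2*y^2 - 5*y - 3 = 2*y^2 - 5*y - 3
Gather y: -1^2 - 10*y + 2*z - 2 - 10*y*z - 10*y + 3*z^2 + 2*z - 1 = y*(-10*z - 20) + 3*z^2 + 4*z - 4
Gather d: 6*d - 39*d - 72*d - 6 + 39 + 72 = 105 - 105*d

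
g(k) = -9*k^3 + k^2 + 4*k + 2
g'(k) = -27*k^2 + 2*k + 4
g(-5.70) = 1678.43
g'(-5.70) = -884.63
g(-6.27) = 2234.66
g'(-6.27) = -1069.99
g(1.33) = -12.08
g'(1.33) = -41.10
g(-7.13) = 3286.52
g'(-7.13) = -1382.86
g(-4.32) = 728.98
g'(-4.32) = -508.52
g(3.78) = -454.68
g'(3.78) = -374.23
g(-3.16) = 283.34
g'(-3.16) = -271.93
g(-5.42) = 1442.68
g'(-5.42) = -800.00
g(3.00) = -220.00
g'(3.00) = -233.00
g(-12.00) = 15650.00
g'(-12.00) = -3908.00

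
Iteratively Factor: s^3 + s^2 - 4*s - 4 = (s + 2)*(s^2 - s - 2) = (s - 2)*(s + 2)*(s + 1)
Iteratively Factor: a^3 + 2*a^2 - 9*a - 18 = (a + 2)*(a^2 - 9) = (a - 3)*(a + 2)*(a + 3)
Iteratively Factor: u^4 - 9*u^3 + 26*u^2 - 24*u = (u - 2)*(u^3 - 7*u^2 + 12*u) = (u - 3)*(u - 2)*(u^2 - 4*u) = (u - 4)*(u - 3)*(u - 2)*(u)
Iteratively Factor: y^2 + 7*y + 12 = (y + 4)*(y + 3)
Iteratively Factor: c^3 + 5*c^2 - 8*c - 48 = (c + 4)*(c^2 + c - 12) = (c - 3)*(c + 4)*(c + 4)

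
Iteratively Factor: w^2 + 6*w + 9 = (w + 3)*(w + 3)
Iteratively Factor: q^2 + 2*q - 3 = (q + 3)*(q - 1)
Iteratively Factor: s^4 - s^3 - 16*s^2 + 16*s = (s)*(s^3 - s^2 - 16*s + 16) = s*(s - 1)*(s^2 - 16) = s*(s - 1)*(s + 4)*(s - 4)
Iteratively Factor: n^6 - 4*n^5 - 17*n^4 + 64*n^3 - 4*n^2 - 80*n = (n - 2)*(n^5 - 2*n^4 - 21*n^3 + 22*n^2 + 40*n) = n*(n - 2)*(n^4 - 2*n^3 - 21*n^2 + 22*n + 40) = n*(n - 2)*(n + 4)*(n^3 - 6*n^2 + 3*n + 10) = n*(n - 2)*(n + 1)*(n + 4)*(n^2 - 7*n + 10) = n*(n - 5)*(n - 2)*(n + 1)*(n + 4)*(n - 2)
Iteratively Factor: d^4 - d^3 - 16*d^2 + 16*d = (d - 4)*(d^3 + 3*d^2 - 4*d) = (d - 4)*(d + 4)*(d^2 - d) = d*(d - 4)*(d + 4)*(d - 1)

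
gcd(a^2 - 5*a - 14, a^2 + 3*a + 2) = a + 2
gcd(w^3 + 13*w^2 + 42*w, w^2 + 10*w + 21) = w + 7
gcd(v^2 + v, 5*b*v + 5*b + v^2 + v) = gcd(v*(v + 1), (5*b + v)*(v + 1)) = v + 1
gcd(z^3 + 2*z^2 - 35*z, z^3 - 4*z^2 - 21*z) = z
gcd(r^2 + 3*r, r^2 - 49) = 1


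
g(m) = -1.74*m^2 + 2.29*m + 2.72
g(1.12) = 3.10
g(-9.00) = -158.83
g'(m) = 2.29 - 3.48*m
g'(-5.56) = 21.64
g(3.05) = -6.48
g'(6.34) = -19.77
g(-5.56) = -63.80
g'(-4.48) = 17.88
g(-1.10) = -1.90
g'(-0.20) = 2.99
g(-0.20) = 2.19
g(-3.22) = -22.69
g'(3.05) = -8.32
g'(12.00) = -39.47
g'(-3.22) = 13.50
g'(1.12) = -1.61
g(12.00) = -220.36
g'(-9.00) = 33.61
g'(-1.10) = 6.12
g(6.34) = -52.70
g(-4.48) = -42.46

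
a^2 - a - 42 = (a - 7)*(a + 6)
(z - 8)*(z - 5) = z^2 - 13*z + 40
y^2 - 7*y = y*(y - 7)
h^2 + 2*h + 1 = (h + 1)^2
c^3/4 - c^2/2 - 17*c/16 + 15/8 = (c/4 + 1/2)*(c - 5/2)*(c - 3/2)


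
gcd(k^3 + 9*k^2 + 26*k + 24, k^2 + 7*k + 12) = k^2 + 7*k + 12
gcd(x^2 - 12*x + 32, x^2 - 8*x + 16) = x - 4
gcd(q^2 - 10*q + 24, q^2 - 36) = q - 6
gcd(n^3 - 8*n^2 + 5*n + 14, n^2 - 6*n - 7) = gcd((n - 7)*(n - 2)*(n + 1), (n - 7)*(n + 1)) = n^2 - 6*n - 7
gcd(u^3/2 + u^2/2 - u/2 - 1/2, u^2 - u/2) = 1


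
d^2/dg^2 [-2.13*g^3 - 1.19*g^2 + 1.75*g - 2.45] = -12.78*g - 2.38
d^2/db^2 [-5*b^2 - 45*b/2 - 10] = -10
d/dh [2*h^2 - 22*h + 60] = 4*h - 22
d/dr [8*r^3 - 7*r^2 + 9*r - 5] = 24*r^2 - 14*r + 9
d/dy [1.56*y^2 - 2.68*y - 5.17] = 3.12*y - 2.68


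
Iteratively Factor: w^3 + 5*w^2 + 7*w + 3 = (w + 1)*(w^2 + 4*w + 3) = (w + 1)^2*(w + 3)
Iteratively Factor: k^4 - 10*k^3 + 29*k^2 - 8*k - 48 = (k - 3)*(k^3 - 7*k^2 + 8*k + 16) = (k - 4)*(k - 3)*(k^2 - 3*k - 4) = (k - 4)*(k - 3)*(k + 1)*(k - 4)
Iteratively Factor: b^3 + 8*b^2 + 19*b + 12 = (b + 3)*(b^2 + 5*b + 4) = (b + 3)*(b + 4)*(b + 1)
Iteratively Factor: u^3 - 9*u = (u)*(u^2 - 9) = u*(u + 3)*(u - 3)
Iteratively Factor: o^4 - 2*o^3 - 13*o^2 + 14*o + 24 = (o - 2)*(o^3 - 13*o - 12) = (o - 2)*(o + 1)*(o^2 - o - 12) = (o - 4)*(o - 2)*(o + 1)*(o + 3)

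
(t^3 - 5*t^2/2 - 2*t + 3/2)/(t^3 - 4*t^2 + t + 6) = (t - 1/2)/(t - 2)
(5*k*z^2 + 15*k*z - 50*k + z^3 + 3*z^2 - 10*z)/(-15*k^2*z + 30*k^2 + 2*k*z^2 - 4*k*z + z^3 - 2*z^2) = (z + 5)/(-3*k + z)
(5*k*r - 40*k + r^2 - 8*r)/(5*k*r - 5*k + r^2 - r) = (r - 8)/(r - 1)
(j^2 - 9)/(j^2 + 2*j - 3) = (j - 3)/(j - 1)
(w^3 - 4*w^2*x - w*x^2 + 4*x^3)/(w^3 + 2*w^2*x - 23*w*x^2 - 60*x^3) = (w^3 - 4*w^2*x - w*x^2 + 4*x^3)/(w^3 + 2*w^2*x - 23*w*x^2 - 60*x^3)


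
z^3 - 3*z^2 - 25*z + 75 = (z - 5)*(z - 3)*(z + 5)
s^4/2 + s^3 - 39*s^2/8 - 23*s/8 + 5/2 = (s/2 + 1/2)*(s - 5/2)*(s - 1/2)*(s + 4)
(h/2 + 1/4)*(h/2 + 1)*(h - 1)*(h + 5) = h^4/4 + 13*h^3/8 + 3*h^2/2 - 17*h/8 - 5/4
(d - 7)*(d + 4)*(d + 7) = d^3 + 4*d^2 - 49*d - 196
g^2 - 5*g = g*(g - 5)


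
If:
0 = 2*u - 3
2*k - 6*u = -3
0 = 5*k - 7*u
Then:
No Solution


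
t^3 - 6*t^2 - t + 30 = (t - 5)*(t - 3)*(t + 2)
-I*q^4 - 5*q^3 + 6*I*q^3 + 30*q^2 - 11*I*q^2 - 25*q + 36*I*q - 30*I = (q - 5)*(q - 6*I)*(q + I)*(-I*q + I)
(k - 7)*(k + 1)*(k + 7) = k^3 + k^2 - 49*k - 49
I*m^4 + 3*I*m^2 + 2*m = m*(m - I)*(m + 2*I)*(I*m + 1)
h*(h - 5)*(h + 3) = h^3 - 2*h^2 - 15*h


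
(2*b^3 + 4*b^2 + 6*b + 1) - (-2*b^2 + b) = 2*b^3 + 6*b^2 + 5*b + 1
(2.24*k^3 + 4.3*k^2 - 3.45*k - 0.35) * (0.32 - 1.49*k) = -3.3376*k^4 - 5.6902*k^3 + 6.5165*k^2 - 0.5825*k - 0.112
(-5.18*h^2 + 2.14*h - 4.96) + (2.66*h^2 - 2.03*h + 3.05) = -2.52*h^2 + 0.11*h - 1.91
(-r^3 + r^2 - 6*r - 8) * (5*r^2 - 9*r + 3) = -5*r^5 + 14*r^4 - 42*r^3 + 17*r^2 + 54*r - 24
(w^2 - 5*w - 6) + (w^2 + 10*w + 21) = 2*w^2 + 5*w + 15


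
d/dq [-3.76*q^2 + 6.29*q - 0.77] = 6.29 - 7.52*q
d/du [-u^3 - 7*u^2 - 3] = u*(-3*u - 14)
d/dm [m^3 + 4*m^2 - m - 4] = 3*m^2 + 8*m - 1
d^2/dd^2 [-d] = 0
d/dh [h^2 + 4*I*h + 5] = 2*h + 4*I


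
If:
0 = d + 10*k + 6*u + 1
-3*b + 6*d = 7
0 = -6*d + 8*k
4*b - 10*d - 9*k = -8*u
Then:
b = -2455/723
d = -128/241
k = -96/241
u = 847/1446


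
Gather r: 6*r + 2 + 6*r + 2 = 12*r + 4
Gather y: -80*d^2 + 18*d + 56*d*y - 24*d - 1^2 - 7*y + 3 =-80*d^2 - 6*d + y*(56*d - 7) + 2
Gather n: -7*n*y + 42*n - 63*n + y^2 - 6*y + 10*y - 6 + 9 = n*(-7*y - 21) + y^2 + 4*y + 3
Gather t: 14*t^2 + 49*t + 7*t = 14*t^2 + 56*t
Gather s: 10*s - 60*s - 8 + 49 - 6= 35 - 50*s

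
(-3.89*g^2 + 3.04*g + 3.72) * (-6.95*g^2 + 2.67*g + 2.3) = 27.0355*g^4 - 31.5143*g^3 - 26.6842*g^2 + 16.9244*g + 8.556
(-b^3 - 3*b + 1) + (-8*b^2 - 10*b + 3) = -b^3 - 8*b^2 - 13*b + 4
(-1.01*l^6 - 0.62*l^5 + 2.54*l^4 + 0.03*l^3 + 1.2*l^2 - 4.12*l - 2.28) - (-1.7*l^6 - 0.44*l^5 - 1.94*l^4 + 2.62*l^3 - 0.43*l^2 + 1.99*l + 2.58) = 0.69*l^6 - 0.18*l^5 + 4.48*l^4 - 2.59*l^3 + 1.63*l^2 - 6.11*l - 4.86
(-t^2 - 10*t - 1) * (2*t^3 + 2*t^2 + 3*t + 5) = -2*t^5 - 22*t^4 - 25*t^3 - 37*t^2 - 53*t - 5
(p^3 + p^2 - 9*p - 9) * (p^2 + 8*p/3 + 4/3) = p^5 + 11*p^4/3 - 5*p^3 - 95*p^2/3 - 36*p - 12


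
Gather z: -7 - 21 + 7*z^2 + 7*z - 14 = 7*z^2 + 7*z - 42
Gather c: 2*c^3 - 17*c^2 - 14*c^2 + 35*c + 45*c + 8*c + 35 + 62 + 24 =2*c^3 - 31*c^2 + 88*c + 121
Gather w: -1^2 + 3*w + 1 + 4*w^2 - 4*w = 4*w^2 - w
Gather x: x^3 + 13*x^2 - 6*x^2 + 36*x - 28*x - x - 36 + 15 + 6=x^3 + 7*x^2 + 7*x - 15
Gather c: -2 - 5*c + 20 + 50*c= 45*c + 18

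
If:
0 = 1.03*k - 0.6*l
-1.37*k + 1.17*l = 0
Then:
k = 0.00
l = 0.00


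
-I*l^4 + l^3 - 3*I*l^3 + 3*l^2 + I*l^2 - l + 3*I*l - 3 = (l - 1)*(l + 3)*(l + I)*(-I*l - I)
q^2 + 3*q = q*(q + 3)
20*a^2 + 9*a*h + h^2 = (4*a + h)*(5*a + h)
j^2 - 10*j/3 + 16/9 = (j - 8/3)*(j - 2/3)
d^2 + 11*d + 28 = (d + 4)*(d + 7)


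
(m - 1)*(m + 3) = m^2 + 2*m - 3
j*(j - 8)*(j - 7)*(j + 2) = j^4 - 13*j^3 + 26*j^2 + 112*j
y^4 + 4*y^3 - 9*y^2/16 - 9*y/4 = y*(y - 3/4)*(y + 3/4)*(y + 4)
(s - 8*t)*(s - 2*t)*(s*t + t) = s^3*t - 10*s^2*t^2 + s^2*t + 16*s*t^3 - 10*s*t^2 + 16*t^3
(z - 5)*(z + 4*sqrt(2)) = z^2 - 5*z + 4*sqrt(2)*z - 20*sqrt(2)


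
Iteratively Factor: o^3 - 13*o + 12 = (o - 3)*(o^2 + 3*o - 4) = (o - 3)*(o + 4)*(o - 1)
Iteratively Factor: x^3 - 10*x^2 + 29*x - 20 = (x - 4)*(x^2 - 6*x + 5) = (x - 4)*(x - 1)*(x - 5)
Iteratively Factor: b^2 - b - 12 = (b + 3)*(b - 4)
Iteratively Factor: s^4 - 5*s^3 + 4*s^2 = (s - 4)*(s^3 - s^2) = (s - 4)*(s - 1)*(s^2) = s*(s - 4)*(s - 1)*(s)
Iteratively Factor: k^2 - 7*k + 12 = (k - 3)*(k - 4)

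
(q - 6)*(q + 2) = q^2 - 4*q - 12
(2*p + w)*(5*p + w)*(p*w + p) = 10*p^3*w + 10*p^3 + 7*p^2*w^2 + 7*p^2*w + p*w^3 + p*w^2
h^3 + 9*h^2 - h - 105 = (h - 3)*(h + 5)*(h + 7)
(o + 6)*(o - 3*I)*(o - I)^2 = o^4 + 6*o^3 - 5*I*o^3 - 7*o^2 - 30*I*o^2 - 42*o + 3*I*o + 18*I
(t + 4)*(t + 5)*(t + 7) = t^3 + 16*t^2 + 83*t + 140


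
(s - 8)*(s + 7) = s^2 - s - 56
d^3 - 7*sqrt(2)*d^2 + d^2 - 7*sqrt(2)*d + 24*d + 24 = (d + 1)*(d - 4*sqrt(2))*(d - 3*sqrt(2))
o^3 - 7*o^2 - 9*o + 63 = (o - 7)*(o - 3)*(o + 3)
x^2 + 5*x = x*(x + 5)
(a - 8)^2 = a^2 - 16*a + 64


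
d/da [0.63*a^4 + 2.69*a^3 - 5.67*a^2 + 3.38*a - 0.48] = 2.52*a^3 + 8.07*a^2 - 11.34*a + 3.38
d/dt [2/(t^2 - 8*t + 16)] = 4*(4 - t)/(t^2 - 8*t + 16)^2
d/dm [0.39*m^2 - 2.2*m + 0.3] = 0.78*m - 2.2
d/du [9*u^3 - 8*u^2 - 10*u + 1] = 27*u^2 - 16*u - 10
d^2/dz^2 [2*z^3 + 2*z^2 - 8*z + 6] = 12*z + 4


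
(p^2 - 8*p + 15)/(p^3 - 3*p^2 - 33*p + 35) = (p^2 - 8*p + 15)/(p^3 - 3*p^2 - 33*p + 35)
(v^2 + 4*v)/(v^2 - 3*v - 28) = v/(v - 7)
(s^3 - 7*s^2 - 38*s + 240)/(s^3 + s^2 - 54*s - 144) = (s - 5)/(s + 3)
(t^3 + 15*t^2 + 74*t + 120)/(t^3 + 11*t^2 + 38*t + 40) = (t + 6)/(t + 2)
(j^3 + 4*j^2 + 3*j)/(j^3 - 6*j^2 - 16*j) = (j^2 + 4*j + 3)/(j^2 - 6*j - 16)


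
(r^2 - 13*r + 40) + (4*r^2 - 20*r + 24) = 5*r^2 - 33*r + 64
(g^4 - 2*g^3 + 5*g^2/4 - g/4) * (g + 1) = g^5 - g^4 - 3*g^3/4 + g^2 - g/4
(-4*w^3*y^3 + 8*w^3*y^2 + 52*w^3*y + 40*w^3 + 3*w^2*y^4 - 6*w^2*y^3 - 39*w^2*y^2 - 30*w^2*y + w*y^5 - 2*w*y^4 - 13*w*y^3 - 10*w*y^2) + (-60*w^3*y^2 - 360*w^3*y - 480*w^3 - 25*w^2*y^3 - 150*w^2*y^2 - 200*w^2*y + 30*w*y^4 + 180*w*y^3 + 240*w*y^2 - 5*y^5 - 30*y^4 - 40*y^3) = -4*w^3*y^3 - 52*w^3*y^2 - 308*w^3*y - 440*w^3 + 3*w^2*y^4 - 31*w^2*y^3 - 189*w^2*y^2 - 230*w^2*y + w*y^5 + 28*w*y^4 + 167*w*y^3 + 230*w*y^2 - 5*y^5 - 30*y^4 - 40*y^3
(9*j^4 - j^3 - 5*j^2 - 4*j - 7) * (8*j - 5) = 72*j^5 - 53*j^4 - 35*j^3 - 7*j^2 - 36*j + 35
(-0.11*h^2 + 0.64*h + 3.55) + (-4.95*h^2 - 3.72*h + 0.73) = -5.06*h^2 - 3.08*h + 4.28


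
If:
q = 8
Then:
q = 8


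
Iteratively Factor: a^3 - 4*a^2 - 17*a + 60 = (a - 3)*(a^2 - a - 20) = (a - 3)*(a + 4)*(a - 5)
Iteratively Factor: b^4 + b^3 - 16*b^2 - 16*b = (b + 1)*(b^3 - 16*b) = b*(b + 1)*(b^2 - 16) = b*(b - 4)*(b + 1)*(b + 4)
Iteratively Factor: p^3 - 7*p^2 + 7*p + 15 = (p + 1)*(p^2 - 8*p + 15) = (p - 3)*(p + 1)*(p - 5)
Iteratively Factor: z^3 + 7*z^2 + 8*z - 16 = (z + 4)*(z^2 + 3*z - 4) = (z + 4)^2*(z - 1)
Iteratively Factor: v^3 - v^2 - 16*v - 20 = (v - 5)*(v^2 + 4*v + 4) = (v - 5)*(v + 2)*(v + 2)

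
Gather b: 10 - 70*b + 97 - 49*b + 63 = 170 - 119*b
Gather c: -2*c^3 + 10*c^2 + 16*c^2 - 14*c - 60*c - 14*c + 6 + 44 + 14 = -2*c^3 + 26*c^2 - 88*c + 64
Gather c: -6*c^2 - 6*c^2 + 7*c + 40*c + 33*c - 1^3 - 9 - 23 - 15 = -12*c^2 + 80*c - 48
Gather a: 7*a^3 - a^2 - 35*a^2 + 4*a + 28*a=7*a^3 - 36*a^2 + 32*a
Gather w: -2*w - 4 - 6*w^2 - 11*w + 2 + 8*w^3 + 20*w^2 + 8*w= 8*w^3 + 14*w^2 - 5*w - 2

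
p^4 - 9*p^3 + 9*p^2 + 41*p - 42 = (p - 7)*(p - 3)*(p - 1)*(p + 2)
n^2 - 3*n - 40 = (n - 8)*(n + 5)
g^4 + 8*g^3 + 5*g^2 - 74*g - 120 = (g - 3)*(g + 2)*(g + 4)*(g + 5)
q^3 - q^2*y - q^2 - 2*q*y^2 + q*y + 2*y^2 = (q - 1)*(q - 2*y)*(q + y)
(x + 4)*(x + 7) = x^2 + 11*x + 28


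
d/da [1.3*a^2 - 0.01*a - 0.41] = 2.6*a - 0.01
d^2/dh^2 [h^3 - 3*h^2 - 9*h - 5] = 6*h - 6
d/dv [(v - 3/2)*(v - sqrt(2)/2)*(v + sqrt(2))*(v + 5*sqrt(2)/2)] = 4*v^3 - 9*v^2/2 + 9*sqrt(2)*v^2 - 9*sqrt(2)*v + 3*v - 5*sqrt(2)/2 - 9/4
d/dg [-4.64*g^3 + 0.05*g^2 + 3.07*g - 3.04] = -13.92*g^2 + 0.1*g + 3.07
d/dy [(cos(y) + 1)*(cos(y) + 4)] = -(2*cos(y) + 5)*sin(y)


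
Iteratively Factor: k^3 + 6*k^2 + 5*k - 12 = (k + 4)*(k^2 + 2*k - 3) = (k + 3)*(k + 4)*(k - 1)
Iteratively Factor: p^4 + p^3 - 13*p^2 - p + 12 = (p - 3)*(p^3 + 4*p^2 - p - 4) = (p - 3)*(p + 4)*(p^2 - 1) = (p - 3)*(p - 1)*(p + 4)*(p + 1)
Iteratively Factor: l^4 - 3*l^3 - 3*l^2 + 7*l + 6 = (l + 1)*(l^3 - 4*l^2 + l + 6) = (l + 1)^2*(l^2 - 5*l + 6) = (l - 3)*(l + 1)^2*(l - 2)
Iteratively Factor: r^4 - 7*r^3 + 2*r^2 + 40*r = (r - 5)*(r^3 - 2*r^2 - 8*r) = (r - 5)*(r - 4)*(r^2 + 2*r) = (r - 5)*(r - 4)*(r + 2)*(r)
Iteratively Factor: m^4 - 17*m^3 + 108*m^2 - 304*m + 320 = (m - 4)*(m^3 - 13*m^2 + 56*m - 80) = (m - 5)*(m - 4)*(m^2 - 8*m + 16) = (m - 5)*(m - 4)^2*(m - 4)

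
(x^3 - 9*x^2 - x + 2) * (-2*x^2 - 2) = -2*x^5 + 18*x^4 + 14*x^2 + 2*x - 4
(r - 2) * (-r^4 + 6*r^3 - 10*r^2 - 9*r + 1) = -r^5 + 8*r^4 - 22*r^3 + 11*r^2 + 19*r - 2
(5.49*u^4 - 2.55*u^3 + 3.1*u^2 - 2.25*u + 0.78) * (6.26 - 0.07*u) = -0.3843*u^5 + 34.5459*u^4 - 16.18*u^3 + 19.5635*u^2 - 14.1396*u + 4.8828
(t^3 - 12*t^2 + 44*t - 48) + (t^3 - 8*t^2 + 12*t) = 2*t^3 - 20*t^2 + 56*t - 48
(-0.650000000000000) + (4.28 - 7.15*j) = 3.63 - 7.15*j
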